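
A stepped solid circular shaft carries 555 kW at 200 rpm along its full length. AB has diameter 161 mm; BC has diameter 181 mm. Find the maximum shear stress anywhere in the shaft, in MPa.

ω = 2π·200/60 = 20.94 rad/s, so T = P/ω = 555×10³ / 20.94 = 26500 N·m.
Under the same torque, τ_max = 16T/(πd³) is largest where d is smallest — segment AB (d = 161 mm).
τ_max = 16·26500/(π·(0.161)³) = 3.234×10^7 Pa.

32.3 MPa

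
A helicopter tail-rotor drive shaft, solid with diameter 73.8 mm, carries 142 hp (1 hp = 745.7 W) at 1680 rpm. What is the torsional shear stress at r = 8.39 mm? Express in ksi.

ω = 2π·1680/60 = 175.9 rad/s, so T = P/ω = 142×745.7 / 175.9 = 601.9 N·m.
J = πd⁴/32 = π(0.0738)⁴/32 = 2.912×10^-6 m⁴.
Shear stress varies linearly with radius: τ = T·r/J = 601.9 × 0.00839 / 2.912×10^-6 = 1.734×10^6 Pa.

0.251 ksi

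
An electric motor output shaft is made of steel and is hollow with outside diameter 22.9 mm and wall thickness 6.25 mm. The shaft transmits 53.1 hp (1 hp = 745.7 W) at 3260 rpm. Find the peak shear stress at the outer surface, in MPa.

ω = 2π·3260/60 = 341.4 rad/s, so T = P/ω = 53.1×745.7 / 341.4 = 116.0 N·m.
J = π(d_o⁴ − d_i⁴)/32 = π(0.0229⁴ − 0.0104⁴)/32 = 2.585×10^-8 m⁴.
τ_max = T·r/J = 116.0 × 0.0115 / 2.585×10^-8 = 5.138×10^7 Pa.

51.4 MPa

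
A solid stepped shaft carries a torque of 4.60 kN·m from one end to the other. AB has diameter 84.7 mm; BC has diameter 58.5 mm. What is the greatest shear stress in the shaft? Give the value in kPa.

Under the same torque, τ_max = 16T/(πd³) is largest where d is smallest — segment BC (d = 58.5 mm).
τ_max = 16·4600/(π·(0.0585)³) = 1.170×10^8 Pa.

117000 kPa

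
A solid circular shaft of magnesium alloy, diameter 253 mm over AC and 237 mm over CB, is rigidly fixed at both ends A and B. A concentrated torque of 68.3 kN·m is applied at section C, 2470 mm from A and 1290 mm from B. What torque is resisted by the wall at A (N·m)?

Compatibility: T_A·a/J_AC = T_B·b/J_CB with T_A + T_B = T₀.
J_AC = 4.02×10^-4 m⁴, J_CB = 3.10×10^-4 m⁴, so T_A = T₀·(J_AC/a)/((J_AC/a)+(J_CB/b)) = 27600 N·m, T_B = 40700 N·m.

27600 N·m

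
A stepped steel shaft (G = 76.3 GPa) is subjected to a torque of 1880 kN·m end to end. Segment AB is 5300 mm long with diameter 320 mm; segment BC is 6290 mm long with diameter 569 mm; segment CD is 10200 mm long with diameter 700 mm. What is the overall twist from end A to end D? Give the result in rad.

J_AB = π(0.320)⁴/32 = 1.03×10^-3 m⁴; J_BC = π(0.569)⁴/32 = 0.0103 m⁴; J_CD = π(0.700)⁴/32 = 0.0236 m⁴.
θ = (T/G)·Σ L_i/J_i = (1.880e6/76.3×10⁹)·(5.30/1.03×10^-3 + 6.29/0.0103 + 10.2/0.0236) = 0.1526 rad.

0.153 rad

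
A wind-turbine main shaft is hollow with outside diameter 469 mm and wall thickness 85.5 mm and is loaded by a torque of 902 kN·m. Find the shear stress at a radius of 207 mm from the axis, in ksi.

J = π(d_o⁴ − d_i⁴)/32 = π(0.469⁴ − 0.298⁴)/32 = 3.976×10^-3 m⁴.
Shear stress varies linearly with radius: τ = T·r/J = 902000 × 0.207 / 3.976×10^-3 = 4.696×10^7 Pa.

6.81 ksi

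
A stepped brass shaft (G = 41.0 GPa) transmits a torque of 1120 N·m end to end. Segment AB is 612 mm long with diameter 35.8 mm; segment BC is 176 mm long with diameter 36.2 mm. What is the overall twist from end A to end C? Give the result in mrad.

J_AB = π(0.0358)⁴/32 = 1.61×10^-7 m⁴; J_BC = π(0.0362)⁴/32 = 1.69×10^-7 m⁴.
θ = (T/G)·Σ L_i/J_i = (1120/41.0×10⁹)·(0.612/1.61×10^-7 + 0.176/1.69×10^-7) = 0.1322 rad.

132 mrad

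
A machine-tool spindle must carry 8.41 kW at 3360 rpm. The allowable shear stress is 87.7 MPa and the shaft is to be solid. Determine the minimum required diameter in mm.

ω = 2π·3360/60 = 351.9 rad/s, so T = P/ω = 8.41×10³ / 351.9 = 23.90 N·m.
For a solid shaft τ_max = 16T/(πd³), so d = (16T/(π τ_allow))^(1/3) = (16·23.90/(π·8.77×10^7))^(1/3) = 0.01115 m.

11.2 mm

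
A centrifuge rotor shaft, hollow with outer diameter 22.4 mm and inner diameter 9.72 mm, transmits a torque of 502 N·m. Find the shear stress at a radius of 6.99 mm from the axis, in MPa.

147 MPa

J = π(d_o⁴ − d_i⁴)/32 = π(0.0224⁴ − 0.00972⁴)/32 = 2.384×10^-8 m⁴.
Shear stress varies linearly with radius: τ = T·r/J = 502.0 × 0.00699 / 2.384×10^-8 = 1.472×10^8 Pa.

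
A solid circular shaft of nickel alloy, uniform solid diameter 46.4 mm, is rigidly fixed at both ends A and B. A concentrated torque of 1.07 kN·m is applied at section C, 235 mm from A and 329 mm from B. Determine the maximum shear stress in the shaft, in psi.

With uniform GJ and both ends fixed, compatibility θ_AC = θ_CB gives T_A·a = T_B·b, together with T_A + T_B = T₀.
T_A = T₀·b/(a+b) = 1070·329/564.0 = 624.2 N·m; T_B = 445.8 N·m.
τ in each portion: τ_AC = 3.18×10^7 Pa, τ_CB = 2.27×10^7 Pa; maximum is in AC.
τ_max = T_AC·r/J = 624.2·0.0232/4.55×10^-7 = 3.182×10^7 Pa.

4620 psi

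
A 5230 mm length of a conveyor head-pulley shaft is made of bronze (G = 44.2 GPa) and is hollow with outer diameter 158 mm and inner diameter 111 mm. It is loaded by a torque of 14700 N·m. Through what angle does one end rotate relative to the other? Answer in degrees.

2.15°

J = π(d_o⁴ − d_i⁴)/32 = π(0.158⁴ − 0.111⁴)/32 = 4.628×10^-5 m⁴.
θ = T·L/(G·J) = 14700 × 5.23 / (44.2×10⁹ × 4.628×10^-5) = 0.03758 rad.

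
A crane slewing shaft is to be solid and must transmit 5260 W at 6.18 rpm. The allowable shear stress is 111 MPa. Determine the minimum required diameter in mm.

72.0 mm

ω = 2π·6.18/60 = 0.6472 rad/s, so T = P/ω = 5260 / 0.6472 = 8128 N·m.
For a solid shaft τ_max = 16T/(πd³), so d = (16T/(π τ_allow))^(1/3) = (16·8128/(π·1.11×10^8))^(1/3) = 0.07198 m.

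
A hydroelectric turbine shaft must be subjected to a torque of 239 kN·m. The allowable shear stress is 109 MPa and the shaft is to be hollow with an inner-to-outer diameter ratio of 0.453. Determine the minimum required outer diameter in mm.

227 mm

For a hollow shaft with d_i/d_o = 0.453: τ_max = 16T/(π d_o³ (1−k⁴)), so d_o = [16T/(π τ_allow (1−k⁴))]^(1/3) = [16·239000/(π·1.09×10^8·0.9579)]^(1/3) = 0.2267 m.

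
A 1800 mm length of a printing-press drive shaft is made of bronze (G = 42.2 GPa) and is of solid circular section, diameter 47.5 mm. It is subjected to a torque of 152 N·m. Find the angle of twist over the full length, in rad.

0.0130 rad

J = πd⁴/32 = π(0.0475)⁴/32 = 4.998×10^-7 m⁴.
θ = T·L/(G·J) = 152.0 × 1.80 / (42.2×10⁹ × 4.998×10^-7) = 0.01297 rad.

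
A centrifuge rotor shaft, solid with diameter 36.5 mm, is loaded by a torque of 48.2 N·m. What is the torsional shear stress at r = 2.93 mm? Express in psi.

118 psi

J = πd⁴/32 = π(0.0365)⁴/32 = 1.742×10^-7 m⁴.
Shear stress varies linearly with radius: τ = T·r/J = 48.20 × 0.00293 / 1.742×10^-7 = 8.105×10^5 Pa.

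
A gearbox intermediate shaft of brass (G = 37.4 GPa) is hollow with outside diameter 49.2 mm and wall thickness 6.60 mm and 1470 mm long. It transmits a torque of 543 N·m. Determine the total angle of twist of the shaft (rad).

J = π(d_o⁴ − d_i⁴)/32 = π(0.0492⁴ − 0.0360⁴)/32 = 4.104×10^-7 m⁴.
θ = T·L/(G·J) = 543.0 × 1.47 / (37.4×10⁹ × 4.104×10^-7) = 0.05201 rad.

0.0520 rad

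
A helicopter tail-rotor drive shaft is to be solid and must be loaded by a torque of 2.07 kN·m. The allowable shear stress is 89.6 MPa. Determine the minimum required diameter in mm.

49.0 mm

For a solid shaft τ_max = 16T/(πd³), so d = (16T/(π τ_allow))^(1/3) = (16·2070/(π·8.96×10^7))^(1/3) = 0.04900 m.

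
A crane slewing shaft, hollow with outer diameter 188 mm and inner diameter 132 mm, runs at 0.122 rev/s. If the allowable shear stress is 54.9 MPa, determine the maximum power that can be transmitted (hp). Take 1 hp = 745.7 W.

J = π(d_o⁴ − d_i⁴)/32 = π(0.188⁴ − 0.132⁴)/32 = 9.283×10^-5 m⁴.
T_max = τ_allow·J/r = 5.49×10^7 × 9.283×10^-5 / 0.0940 = 54220 N·m.
ω = 2π·0.122 = 0.7665 rad/s, so P_max = T_max·ω = 4.156×10^4 W.

55.7 hp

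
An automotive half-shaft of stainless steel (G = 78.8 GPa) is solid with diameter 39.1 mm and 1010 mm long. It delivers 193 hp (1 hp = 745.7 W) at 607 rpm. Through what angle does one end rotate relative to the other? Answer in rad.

0.126 rad

ω = 2π·607/60 = 63.56 rad/s, so T = P/ω = 193×745.7 / 63.56 = 2264 N·m.
J = πd⁴/32 = π(0.0391)⁴/32 = 2.295×10^-7 m⁴.
θ = T·L/(G·J) = 2264 × 1.01 / (78.8×10⁹ × 2.295×10^-7) = 0.1265 rad.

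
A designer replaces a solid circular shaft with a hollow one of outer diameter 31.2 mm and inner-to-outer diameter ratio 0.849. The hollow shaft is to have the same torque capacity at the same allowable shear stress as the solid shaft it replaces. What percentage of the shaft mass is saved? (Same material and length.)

Equal τ_max and T ⇒ the solid shaft needs d_s³ = d_o³(1−k⁴), so d_s = 31.2·(1−0.849⁴)^(1/3) = 24.44 mm.
Area ratio A_h/A_s = d_o²(1−k²)/d_s² = (1−k²)/(1−k⁴)^(2/3) = 0.4551.
Mass saving = 1 − 0.4551 = 54.5 %.

54.5 %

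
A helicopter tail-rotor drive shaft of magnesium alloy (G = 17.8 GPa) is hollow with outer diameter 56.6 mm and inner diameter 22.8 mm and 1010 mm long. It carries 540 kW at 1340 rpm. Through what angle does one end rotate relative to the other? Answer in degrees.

ω = 2π·1340/60 = 140.3 rad/s, so T = P/ω = 540×10³ / 140.3 = 3848 N·m.
J = π(d_o⁴ − d_i⁴)/32 = π(0.0566⁴ − 0.0228⁴)/32 = 9.810×10^-7 m⁴.
θ = T·L/(G·J) = 3848 × 1.01 / (17.8×10⁹ × 9.810×10^-7) = 0.2226 rad.

12.8°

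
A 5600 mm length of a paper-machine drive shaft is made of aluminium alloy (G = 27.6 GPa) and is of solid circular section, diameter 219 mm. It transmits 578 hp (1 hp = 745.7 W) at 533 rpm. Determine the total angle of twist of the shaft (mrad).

6.94 mrad

ω = 2π·533/60 = 55.82 rad/s, so T = P/ω = 578×745.7 / 55.82 = 7722 N·m.
J = πd⁴/32 = π(0.219)⁴/32 = 2.258×10^-4 m⁴.
θ = T·L/(G·J) = 7722 × 5.60 / (27.6×10⁹ × 2.258×10^-4) = 6.938×10^-3 rad.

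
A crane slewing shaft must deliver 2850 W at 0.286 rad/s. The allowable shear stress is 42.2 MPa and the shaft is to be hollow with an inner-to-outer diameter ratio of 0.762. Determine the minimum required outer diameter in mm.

ω = 0.286 rad/s, so T = P/ω = 2850 / 0.2860 = 9965 N·m.
For a hollow shaft with d_i/d_o = 0.762: τ_max = 16T/(π d_o³ (1−k⁴)), so d_o = [16T/(π τ_allow (1−k⁴))]^(1/3) = [16·9965/(π·4.22×10^7·0.6629)]^(1/3) = 0.1220 m.

122 mm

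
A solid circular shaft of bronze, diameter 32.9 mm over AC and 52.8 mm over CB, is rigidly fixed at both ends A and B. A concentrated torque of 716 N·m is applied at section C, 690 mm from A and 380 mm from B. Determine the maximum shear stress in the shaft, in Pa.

Compatibility: T_A·a/J_AC = T_B·b/J_CB with T_A + T_B = T₀.
J_AC = 1.15×10^-7 m⁴, J_CB = 7.63×10^-7 m⁴, so T_A = T₀·(J_AC/a)/((J_AC/a)+(J_CB/b)) = 54.89 N·m, T_B = 661.1 N·m.
τ in each portion: τ_AC = 7.85×10^6 Pa, τ_CB = 2.29×10^7 Pa; maximum is in CB.
τ_max = T_CB·r/J = 661.1·0.0264/7.63×10^-7 = 2.287×10^7 Pa.

2.29e7 Pa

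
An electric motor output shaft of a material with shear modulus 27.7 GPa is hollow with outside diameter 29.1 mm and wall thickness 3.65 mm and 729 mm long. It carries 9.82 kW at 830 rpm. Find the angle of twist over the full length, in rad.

0.0617 rad

ω = 2π·830/60 = 86.92 rad/s, so T = P/ω = 9.82×10³ / 86.92 = 113.0 N·m.
J = π(d_o⁴ − d_i⁴)/32 = π(0.0291⁴ − 0.0218⁴)/32 = 4.823×10^-8 m⁴.
θ = T·L/(G·J) = 113.0 × 0.729 / (27.7×10⁹ × 4.823×10^-8) = 0.06165 rad.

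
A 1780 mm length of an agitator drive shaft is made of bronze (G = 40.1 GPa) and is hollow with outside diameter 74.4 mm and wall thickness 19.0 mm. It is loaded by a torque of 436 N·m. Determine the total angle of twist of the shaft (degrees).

0.391°

J = π(d_o⁴ − d_i⁴)/32 = π(0.0744⁴ − 0.0364⁴)/32 = 2.836×10^-6 m⁴.
θ = T·L/(G·J) = 436.0 × 1.78 / (40.1×10⁹ × 2.836×10^-6) = 6.825×10^-3 rad.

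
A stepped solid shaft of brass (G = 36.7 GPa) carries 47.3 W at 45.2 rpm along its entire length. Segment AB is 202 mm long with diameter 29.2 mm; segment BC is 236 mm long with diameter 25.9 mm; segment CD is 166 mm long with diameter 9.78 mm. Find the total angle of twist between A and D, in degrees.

3.01°

ω = 2π·45.2/60 = 4.733 rad/s, so T = P/ω = 47.3 / 4.733 = 9.993 N·m.
J_AB = π(0.0292)⁴/32 = 7.14×10^-8 m⁴; J_BC = π(0.0259)⁴/32 = 4.42×10^-8 m⁴; J_CD = π(0.00978)⁴/32 = 8.98×10^-10 m⁴.
θ = (T/G)·Σ L_i/J_i = (9.993/36.7×10⁹)·(0.202/7.14×10^-8 + 0.236/4.42×10^-8 + 0.166/8.98×10^-10) = 0.05255 rad.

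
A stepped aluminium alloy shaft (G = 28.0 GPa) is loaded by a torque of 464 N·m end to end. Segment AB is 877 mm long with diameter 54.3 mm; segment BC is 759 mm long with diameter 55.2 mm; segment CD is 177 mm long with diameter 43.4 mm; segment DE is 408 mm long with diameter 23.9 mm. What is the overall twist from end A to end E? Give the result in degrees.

14.3°

J_AB = π(0.0543)⁴/32 = 8.53×10^-7 m⁴; J_BC = π(0.0552)⁴/32 = 9.11×10^-7 m⁴; J_CD = π(0.0434)⁴/32 = 3.48×10^-7 m⁴; J_DE = π(0.0239)⁴/32 = 3.20×10^-8 m⁴.
θ = (T/G)·Σ L_i/J_i = (464.0/28.0×10⁹)·(0.877/8.53×10^-7 + 0.759/9.11×10^-7 + 0.177/3.48×10^-7 + 0.408/3.20×10^-8) = 0.2503 rad.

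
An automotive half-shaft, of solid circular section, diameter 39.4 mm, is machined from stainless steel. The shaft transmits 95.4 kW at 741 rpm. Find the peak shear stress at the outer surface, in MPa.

102 MPa

ω = 2π·741/60 = 77.60 rad/s, so T = P/ω = 95.4×10³ / 77.60 = 1229 N·m.
J = πd⁴/32 = π(0.0394)⁴/32 = 2.366×10^-7 m⁴.
τ_max = T·r/J = 1229 × 0.0197 / 2.366×10^-7 = 1.024×10^8 Pa.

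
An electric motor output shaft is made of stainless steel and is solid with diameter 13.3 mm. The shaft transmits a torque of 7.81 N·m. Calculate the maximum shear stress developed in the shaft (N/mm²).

J = πd⁴/32 = π(0.0133)⁴/32 = 3.072×10^-9 m⁴.
τ_max = T·r/J = 7.810 × 0.00665 / 3.072×10^-9 = 1.691×10^7 Pa.

16.9 N/mm²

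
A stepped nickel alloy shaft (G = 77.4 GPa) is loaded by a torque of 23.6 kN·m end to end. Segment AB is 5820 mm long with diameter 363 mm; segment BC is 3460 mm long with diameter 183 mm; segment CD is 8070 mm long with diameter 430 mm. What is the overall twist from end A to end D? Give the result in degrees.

J_AB = π(0.363)⁴/32 = 1.70×10^-3 m⁴; J_BC = π(0.183)⁴/32 = 1.10×10^-4 m⁴; J_CD = π(0.430)⁴/32 = 3.36×10^-3 m⁴.
θ = (T/G)·Σ L_i/J_i = (23600/77.4×10⁹)·(5.82/1.70×10^-3 + 3.46/1.10×10^-4 + 8.07/3.36×10^-3) = 0.01136 rad.

0.651°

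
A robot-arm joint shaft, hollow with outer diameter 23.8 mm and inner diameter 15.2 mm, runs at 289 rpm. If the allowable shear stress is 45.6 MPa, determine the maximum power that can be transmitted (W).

J = π(d_o⁴ − d_i⁴)/32 = π(0.0238⁴ − 0.0152⁴)/32 = 2.626×10^-8 m⁴.
T_max = τ_allow·J/r = 4.56×10^7 × 2.626×10^-8 / 0.0119 = 100.6 N·m.
ω = 2π·289/60 = 30.26 rad/s, so P_max = T_max·ω = 3045 W.

3050 W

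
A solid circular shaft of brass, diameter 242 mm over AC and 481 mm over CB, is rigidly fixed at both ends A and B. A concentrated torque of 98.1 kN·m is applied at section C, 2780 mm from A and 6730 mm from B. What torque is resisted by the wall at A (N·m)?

13200 N·m

Compatibility: T_A·a/J_AC = T_B·b/J_CB with T_A + T_B = T₀.
J_AC = 3.37×10^-4 m⁴, J_CB = 5.26×10^-3 m⁴, so T_A = T₀·(J_AC/a)/((J_AC/a)+(J_CB/b)) = 13170 N·m, T_B = 84930 N·m.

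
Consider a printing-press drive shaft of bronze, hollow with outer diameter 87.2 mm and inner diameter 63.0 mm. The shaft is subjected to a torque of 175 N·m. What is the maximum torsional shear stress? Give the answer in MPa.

J = π(d_o⁴ − d_i⁴)/32 = π(0.0872⁴ − 0.0630⁴)/32 = 4.130×10^-6 m⁴.
τ_max = T·r/J = 175.0 × 0.0436 / 4.130×10^-6 = 1.848×10^6 Pa.

1.85 MPa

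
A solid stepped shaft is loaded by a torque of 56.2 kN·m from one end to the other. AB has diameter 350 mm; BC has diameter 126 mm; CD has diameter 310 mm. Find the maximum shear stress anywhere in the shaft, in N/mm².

143 N/mm²

Under the same torque, τ_max = 16T/(πd³) is largest where d is smallest — segment BC (d = 126 mm).
τ_max = 16·56200/(π·(0.126)³) = 1.431×10^8 Pa.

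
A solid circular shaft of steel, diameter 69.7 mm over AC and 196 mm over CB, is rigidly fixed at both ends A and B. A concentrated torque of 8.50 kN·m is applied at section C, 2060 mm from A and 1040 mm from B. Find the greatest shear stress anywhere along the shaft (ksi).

Compatibility: T_A·a/J_AC = T_B·b/J_CB with T_A + T_B = T₀.
J_AC = 2.32×10^-6 m⁴, J_CB = 1.45×10^-4 m⁴, so T_A = T₀·(J_AC/a)/((J_AC/a)+(J_CB/b)) = 68.08 N·m, T_B = 8432 N·m.
τ in each portion: τ_AC = 1.02×10^6 Pa, τ_CB = 5.70×10^6 Pa; maximum is in CB.
τ_max = T_CB·r/J = 8432·0.0980/1.45×10^-4 = 5.703×10^6 Pa.

0.827 ksi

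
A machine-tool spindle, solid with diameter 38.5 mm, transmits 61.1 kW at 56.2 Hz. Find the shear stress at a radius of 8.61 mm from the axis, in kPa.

ω = 2π·56.2 = 353.1 rad/s, so T = P/ω = 61.1×10³ / 353.1 = 173.0 N·m.
J = πd⁴/32 = π(0.0385)⁴/32 = 2.157×10^-7 m⁴.
Shear stress varies linearly with radius: τ = T·r/J = 173.0 × 0.00861 / 2.157×10^-7 = 6.907×10^6 Pa.

6910 kPa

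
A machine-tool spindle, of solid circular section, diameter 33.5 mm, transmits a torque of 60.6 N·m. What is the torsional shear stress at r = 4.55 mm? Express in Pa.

2.23e6 Pa

J = πd⁴/32 = π(0.0335)⁴/32 = 1.236×10^-7 m⁴.
Shear stress varies linearly with radius: τ = T·r/J = 60.60 × 0.00455 / 1.236×10^-7 = 2.230×10^6 Pa.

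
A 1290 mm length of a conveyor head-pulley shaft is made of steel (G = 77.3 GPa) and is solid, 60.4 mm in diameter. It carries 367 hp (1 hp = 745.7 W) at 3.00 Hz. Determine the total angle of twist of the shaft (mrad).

ω = 2π·3.00 = 18.85 rad/s, so T = P/ω = 367×745.7 / 18.85 = 14520 N·m.
J = πd⁴/32 = π(0.0604)⁴/32 = 1.307×10^-6 m⁴.
θ = T·L/(G·J) = 14520 × 1.29 / (77.3×10⁹ × 1.307×10^-6) = 0.1854 rad.

185 mrad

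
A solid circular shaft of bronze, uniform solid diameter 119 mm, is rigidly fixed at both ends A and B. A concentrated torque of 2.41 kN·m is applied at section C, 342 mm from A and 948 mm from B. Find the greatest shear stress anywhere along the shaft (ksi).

0.776 ksi

With uniform GJ and both ends fixed, compatibility θ_AC = θ_CB gives T_A·a = T_B·b, together with T_A + T_B = T₀.
T_A = T₀·b/(a+b) = 2410·948/1290 = 1771 N·m; T_B = 638.9 N·m.
τ in each portion: τ_AC = 5.35×10^6 Pa, τ_CB = 1.93×10^6 Pa; maximum is in AC.
τ_max = T_AC·r/J = 1771·0.0595/1.97×10^-5 = 5.353×10^6 Pa.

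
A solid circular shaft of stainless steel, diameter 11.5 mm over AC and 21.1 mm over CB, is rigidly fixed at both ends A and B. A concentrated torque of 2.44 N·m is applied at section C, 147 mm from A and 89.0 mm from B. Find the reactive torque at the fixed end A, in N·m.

0.124 N·m

Compatibility: T_A·a/J_AC = T_B·b/J_CB with T_A + T_B = T₀.
J_AC = 1.72×10^-9 m⁴, J_CB = 1.95×10^-8 m⁴, so T_A = T₀·(J_AC/a)/((J_AC/a)+(J_CB/b)) = 0.1237 N·m, T_B = 2.316 N·m.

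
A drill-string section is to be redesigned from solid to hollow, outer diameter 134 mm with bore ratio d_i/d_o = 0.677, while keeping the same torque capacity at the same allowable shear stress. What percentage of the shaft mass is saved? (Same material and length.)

Equal τ_max and T ⇒ the solid shaft needs d_s³ = d_o³(1−k⁴), so d_s = 134·(1−0.677⁴)^(1/3) = 123.9 mm.
Area ratio A_h/A_s = d_o²(1−k²)/d_s² = (1−k²)/(1−k⁴)^(2/3) = 0.6339.
Mass saving = 1 − 0.6339 = 36.6 %.

36.6 %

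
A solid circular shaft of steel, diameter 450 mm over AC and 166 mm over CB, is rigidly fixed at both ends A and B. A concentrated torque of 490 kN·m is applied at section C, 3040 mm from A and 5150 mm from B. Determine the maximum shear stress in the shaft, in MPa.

Compatibility: T_A·a/J_AC = T_B·b/J_CB with T_A + T_B = T₀.
J_AC = 4.03×10^-3 m⁴, J_CB = 7.45×10^-5 m⁴, so T_A = T₀·(J_AC/a)/((J_AC/a)+(J_CB/b)) = 484700 N·m, T_B = 5298 N·m.
τ in each portion: τ_AC = 2.71×10^7 Pa, τ_CB = 5.90×10^6 Pa; maximum is in AC.
τ_max = T_AC·r/J = 484700·0.225/4.03×10^-3 = 2.709×10^7 Pa.

27.1 MPa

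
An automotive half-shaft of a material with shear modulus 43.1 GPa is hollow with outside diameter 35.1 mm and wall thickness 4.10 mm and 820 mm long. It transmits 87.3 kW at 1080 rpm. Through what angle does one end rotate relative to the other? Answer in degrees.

ω = 2π·1080/60 = 113.1 rad/s, so T = P/ω = 87.3×10³ / 113.1 = 771.9 N·m.
J = π(d_o⁴ − d_i⁴)/32 = π(0.0351⁴ − 0.0269⁴)/32 = 9.761×10^-8 m⁴.
θ = T·L/(G·J) = 771.9 × 0.820 / (43.1×10⁹ × 9.761×10^-8) = 0.1505 rad.

8.62°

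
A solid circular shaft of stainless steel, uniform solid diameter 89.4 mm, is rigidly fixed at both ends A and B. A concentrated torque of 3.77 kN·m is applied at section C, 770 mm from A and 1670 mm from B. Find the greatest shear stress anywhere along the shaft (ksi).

With uniform GJ and both ends fixed, compatibility θ_AC = θ_CB gives T_A·a = T_B·b, together with T_A + T_B = T₀.
T_A = T₀·b/(a+b) = 3770·1670/2440 = 2580 N·m; T_B = 1190 N·m.
τ in each portion: τ_AC = 1.84×10^7 Pa, τ_CB = 8.48×10^6 Pa; maximum is in AC.
τ_max = T_AC·r/J = 2580·0.0447/6.27×10^-6 = 1.839×10^7 Pa.

2.67 ksi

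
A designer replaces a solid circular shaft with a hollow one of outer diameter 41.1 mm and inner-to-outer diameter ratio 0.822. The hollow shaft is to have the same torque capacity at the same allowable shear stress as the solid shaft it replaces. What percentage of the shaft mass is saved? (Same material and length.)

Equal τ_max and T ⇒ the solid shaft needs d_s³ = d_o³(1−k⁴), so d_s = 41.1·(1−0.822⁴)^(1/3) = 33.54 mm.
Area ratio A_h/A_s = d_o²(1−k²)/d_s² = (1−k²)/(1−k⁴)^(2/3) = 0.4870.
Mass saving = 1 − 0.4870 = 51.3 %.

51.3 %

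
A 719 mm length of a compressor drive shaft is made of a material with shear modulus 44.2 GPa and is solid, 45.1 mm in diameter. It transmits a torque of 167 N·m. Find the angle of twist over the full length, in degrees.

0.383°

J = πd⁴/32 = π(0.0451)⁴/32 = 4.062×10^-7 m⁴.
θ = T·L/(G·J) = 167.0 × 0.719 / (44.2×10⁹ × 4.062×10^-7) = 6.688×10^-3 rad.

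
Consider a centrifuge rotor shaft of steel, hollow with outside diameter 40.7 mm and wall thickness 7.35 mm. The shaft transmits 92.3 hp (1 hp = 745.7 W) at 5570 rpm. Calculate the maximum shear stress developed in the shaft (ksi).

ω = 2π·5570/60 = 583.3 rad/s, so T = P/ω = 92.3×745.7 / 583.3 = 118.0 N·m.
J = π(d_o⁴ − d_i⁴)/32 = π(0.0407⁴ − 0.0260⁴)/32 = 2.245×10^-7 m⁴.
τ_max = T·r/J = 118.0 × 0.0204 / 2.245×10^-7 = 1.070×10^7 Pa.

1.55 ksi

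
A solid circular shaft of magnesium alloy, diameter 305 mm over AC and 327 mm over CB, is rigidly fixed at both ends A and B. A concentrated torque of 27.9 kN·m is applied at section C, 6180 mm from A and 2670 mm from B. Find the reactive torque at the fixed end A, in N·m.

Compatibility: T_A·a/J_AC = T_B·b/J_CB with T_A + T_B = T₀.
J_AC = 8.50×10^-4 m⁴, J_CB = 1.12×10^-3 m⁴, so T_A = T₀·(J_AC/a)/((J_AC/a)+(J_CB/b)) = 6875 N·m, T_B = 21030 N·m.

6870 N·m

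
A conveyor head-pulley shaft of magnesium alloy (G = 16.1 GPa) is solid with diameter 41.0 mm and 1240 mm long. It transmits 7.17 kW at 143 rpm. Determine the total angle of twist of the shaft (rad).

0.133 rad

ω = 2π·143/60 = 14.97 rad/s, so T = P/ω = 7.17×10³ / 14.97 = 478.8 N·m.
J = πd⁴/32 = π(0.0410)⁴/32 = 2.774×10^-7 m⁴.
θ = T·L/(G·J) = 478.8 × 1.24 / (16.1×10⁹ × 2.774×10^-7) = 0.1329 rad.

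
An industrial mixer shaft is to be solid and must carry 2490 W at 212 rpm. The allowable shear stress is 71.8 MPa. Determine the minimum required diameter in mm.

20.0 mm

ω = 2π·212/60 = 22.20 rad/s, so T = P/ω = 2490 / 22.20 = 112.2 N·m.
For a solid shaft τ_max = 16T/(πd³), so d = (16T/(π τ_allow))^(1/3) = (16·112.2/(π·7.18×10^7))^(1/3) = 0.01996 m.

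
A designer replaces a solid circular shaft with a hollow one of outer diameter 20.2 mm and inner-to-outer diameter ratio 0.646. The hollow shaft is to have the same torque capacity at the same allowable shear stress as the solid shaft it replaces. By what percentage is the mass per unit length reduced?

33.8 %

Equal τ_max and T ⇒ the solid shaft needs d_s³ = d_o³(1−k⁴), so d_s = 20.2·(1−0.646⁴)^(1/3) = 18.95 mm.
Area ratio A_h/A_s = d_o²(1−k²)/d_s² = (1−k²)/(1−k⁴)^(2/3) = 0.6620.
Mass saving = 1 − 0.6620 = 33.8 %.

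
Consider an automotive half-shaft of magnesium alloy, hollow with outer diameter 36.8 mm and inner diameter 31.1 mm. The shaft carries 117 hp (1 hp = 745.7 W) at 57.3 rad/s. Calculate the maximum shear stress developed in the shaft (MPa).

318 MPa

ω = 57.3 rad/s, so T = P/ω = 117×745.7 / 57.30 = 1523 N·m.
J = π(d_o⁴ − d_i⁴)/32 = π(0.0368⁴ − 0.0311⁴)/32 = 8.821×10^-8 m⁴.
τ_max = T·r/J = 1523 × 0.0184 / 8.821×10^-8 = 3.176×10^8 Pa.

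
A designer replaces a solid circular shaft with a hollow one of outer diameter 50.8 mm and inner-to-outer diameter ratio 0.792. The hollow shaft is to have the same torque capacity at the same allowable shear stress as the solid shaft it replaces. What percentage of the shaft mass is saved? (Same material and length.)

Equal τ_max and T ⇒ the solid shaft needs d_s³ = d_o³(1−k⁴), so d_s = 50.8·(1−0.792⁴)^(1/3) = 43.00 mm.
Area ratio A_h/A_s = d_o²(1−k²)/d_s² = (1−k²)/(1−k⁴)^(2/3) = 0.5202.
Mass saving = 1 − 0.5202 = 48.0 %.

48.0 %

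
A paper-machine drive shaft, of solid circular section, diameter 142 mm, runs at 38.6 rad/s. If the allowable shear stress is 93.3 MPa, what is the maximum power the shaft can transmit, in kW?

J = πd⁴/32 = π(0.142)⁴/32 = 3.992×10^-5 m⁴.
T_max = τ_allow·J/r = 9.33×10^7 × 3.992×10^-5 / 0.0710 = 52450 N·m.
ω = 38.6 rad/s, so P_max = T_max·ω = 2.025×10^6 W.

2020 kW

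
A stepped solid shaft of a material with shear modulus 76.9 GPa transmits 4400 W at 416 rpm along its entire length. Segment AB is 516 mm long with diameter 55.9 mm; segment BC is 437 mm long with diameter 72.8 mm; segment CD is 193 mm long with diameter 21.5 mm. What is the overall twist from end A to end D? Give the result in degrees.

ω = 2π·416/60 = 43.56 rad/s, so T = P/ω = 4400 / 43.56 = 101.0 N·m.
J_AB = π(0.0559)⁴/32 = 9.59×10^-7 m⁴; J_BC = π(0.0728)⁴/32 = 2.76×10^-6 m⁴; J_CD = π(0.0215)⁴/32 = 2.10×10^-8 m⁴.
θ = (T/G)·Σ L_i/J_i = (101.0/76.9×10⁹)·(0.516/9.59×10^-7 + 0.437/2.76×10^-6 + 0.193/2.10×10^-8) = 0.01300 rad.

0.745°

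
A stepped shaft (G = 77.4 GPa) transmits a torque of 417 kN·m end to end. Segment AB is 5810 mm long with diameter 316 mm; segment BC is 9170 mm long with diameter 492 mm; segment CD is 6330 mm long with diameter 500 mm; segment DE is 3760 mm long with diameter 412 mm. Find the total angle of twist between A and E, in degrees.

3.05°

J_AB = π(0.316)⁴/32 = 9.79×10^-4 m⁴; J_BC = π(0.492)⁴/32 = 5.75×10^-3 m⁴; J_CD = π(0.500)⁴/32 = 6.14×10^-3 m⁴; J_DE = π(0.412)⁴/32 = 2.83×10^-3 m⁴.
θ = (T/G)·Σ L_i/J_i = (417000/77.4×10⁹)·(5.81/9.79×10^-4 + 9.17/5.75×10^-3 + 6.33/6.14×10^-3 + 3.76/2.83×10^-3) = 0.05328 rad.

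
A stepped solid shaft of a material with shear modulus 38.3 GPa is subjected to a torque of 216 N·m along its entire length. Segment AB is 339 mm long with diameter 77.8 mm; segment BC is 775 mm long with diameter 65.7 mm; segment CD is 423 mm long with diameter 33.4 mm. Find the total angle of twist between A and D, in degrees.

J_AB = π(0.0778)⁴/32 = 3.60×10^-6 m⁴; J_BC = π(0.0657)⁴/32 = 1.83×10^-6 m⁴; J_CD = π(0.0334)⁴/32 = 1.22×10^-7 m⁴.
θ = (T/G)·Σ L_i/J_i = (216.0/38.3×10⁹)·(0.339/3.60×10^-6 + 0.775/1.83×10^-6 + 0.423/1.22×10^-7) = 0.02245 rad.

1.29°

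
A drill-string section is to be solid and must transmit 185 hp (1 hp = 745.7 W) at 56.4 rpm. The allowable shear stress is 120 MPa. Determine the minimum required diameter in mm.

99.7 mm

ω = 2π·56.4/60 = 5.906 rad/s, so T = P/ω = 185×745.7 / 5.906 = 23360 N·m.
For a solid shaft τ_max = 16T/(πd³), so d = (16T/(π τ_allow))^(1/3) = (16·23360/(π·1.20×10^8))^(1/3) = 0.09971 m.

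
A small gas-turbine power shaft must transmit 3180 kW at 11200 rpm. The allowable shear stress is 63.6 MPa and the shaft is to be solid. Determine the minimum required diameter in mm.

ω = 2π·11200/60 = 1173 rad/s, so T = P/ω = 3180×10³ / 1173 = 2711 N·m.
For a solid shaft τ_max = 16T/(πd³), so d = (16T/(π τ_allow))^(1/3) = (16·2711/(π·6.36×10^7))^(1/3) = 0.06010 m.

60.1 mm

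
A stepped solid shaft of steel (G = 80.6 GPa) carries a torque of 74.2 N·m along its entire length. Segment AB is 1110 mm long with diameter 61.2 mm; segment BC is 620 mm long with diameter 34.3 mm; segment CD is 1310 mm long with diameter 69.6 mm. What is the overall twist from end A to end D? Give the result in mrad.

5.47 mrad

J_AB = π(0.0612)⁴/32 = 1.38×10^-6 m⁴; J_BC = π(0.0343)⁴/32 = 1.36×10^-7 m⁴; J_CD = π(0.0696)⁴/32 = 2.30×10^-6 m⁴.
θ = (T/G)·Σ L_i/J_i = (74.20/80.6×10⁹)·(1.11/1.38×10^-6 + 0.620/1.36×10^-7 + 1.31/2.30×10^-6) = 5.466×10^-3 rad.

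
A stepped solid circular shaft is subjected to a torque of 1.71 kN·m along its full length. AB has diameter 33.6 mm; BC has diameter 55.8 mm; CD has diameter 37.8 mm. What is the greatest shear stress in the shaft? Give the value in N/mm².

Under the same torque, τ_max = 16T/(πd³) is largest where d is smallest — segment AB (d = 33.6 mm).
τ_max = 16·1710/(π·(0.0336)³) = 2.296×10^8 Pa.

230 N/mm²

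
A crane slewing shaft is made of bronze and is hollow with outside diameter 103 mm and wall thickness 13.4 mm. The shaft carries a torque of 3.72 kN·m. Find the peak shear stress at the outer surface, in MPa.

24.8 MPa

J = π(d_o⁴ − d_i⁴)/32 = π(0.103⁴ − 0.0762⁴)/32 = 7.740×10^-6 m⁴.
τ_max = T·r/J = 3720 × 0.0515 / 7.740×10^-6 = 2.475×10^7 Pa.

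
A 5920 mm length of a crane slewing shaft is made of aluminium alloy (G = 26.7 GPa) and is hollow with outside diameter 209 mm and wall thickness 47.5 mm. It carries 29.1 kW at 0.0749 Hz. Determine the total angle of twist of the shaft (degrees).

4.60°

ω = 2π·0.0749 = 0.4706 rad/s, so T = P/ω = 29.1×10³ / 0.4706 = 61830 N·m.
J = π(d_o⁴ − d_i⁴)/32 = π(0.209⁴ − 0.114⁴)/32 = 1.707×10^-4 m⁴.
θ = T·L/(G·J) = 61830 × 5.92 / (26.7×10⁹ × 1.707×10^-4) = 0.08030 rad.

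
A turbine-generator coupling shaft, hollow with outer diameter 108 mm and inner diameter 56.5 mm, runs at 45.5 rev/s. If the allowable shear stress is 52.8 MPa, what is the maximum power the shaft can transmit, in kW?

J = π(d_o⁴ − d_i⁴)/32 = π(0.108⁴ − 0.0565⁴)/32 = 1.236×10^-5 m⁴.
T_max = τ_allow·J/r = 5.28×10^7 × 1.236×10^-5 / 0.0540 = 12080 N·m.
ω = 2π·45.5 = 285.9 rad/s, so P_max = T_max·ω = 3.454×10^6 W.

3450 kW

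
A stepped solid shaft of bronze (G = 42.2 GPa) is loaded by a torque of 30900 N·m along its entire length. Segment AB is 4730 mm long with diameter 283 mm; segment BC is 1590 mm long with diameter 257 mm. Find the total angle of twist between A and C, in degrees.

J_AB = π(0.283)⁴/32 = 6.30×10^-4 m⁴; J_BC = π(0.257)⁴/32 = 4.28×10^-4 m⁴.
θ = (T/G)·Σ L_i/J_i = (30900/42.2×10⁹)·(4.73/6.30×10^-4 + 1.59/4.28×10^-4) = 8.218×10^-3 rad.

0.471°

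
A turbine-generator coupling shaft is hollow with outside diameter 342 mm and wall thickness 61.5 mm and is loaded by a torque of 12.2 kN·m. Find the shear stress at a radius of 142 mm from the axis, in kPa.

J = π(d_o⁴ − d_i⁴)/32 = π(0.342⁴ − 0.219⁴)/32 = 1.117×10^-3 m⁴.
Shear stress varies linearly with radius: τ = T·r/J = 12200 × 0.142 / 1.117×10^-3 = 1.551×10^6 Pa.

1550 kPa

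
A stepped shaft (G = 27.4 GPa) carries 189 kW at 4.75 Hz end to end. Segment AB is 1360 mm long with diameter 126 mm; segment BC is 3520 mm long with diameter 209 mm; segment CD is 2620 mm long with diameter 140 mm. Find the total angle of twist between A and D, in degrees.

1.90°

ω = 2π·4.75 = 29.85 rad/s, so T = P/ω = 189×10³ / 29.85 = 6333 N·m.
J_AB = π(0.126)⁴/32 = 2.47×10^-5 m⁴; J_BC = π(0.209)⁴/32 = 1.87×10^-4 m⁴; J_CD = π(0.140)⁴/32 = 3.77×10^-5 m⁴.
θ = (T/G)·Σ L_i/J_i = (6333/27.4×10⁹)·(1.36/2.47×10^-5 + 3.52/1.87×10^-4 + 2.62/3.77×10^-5) = 0.03310 rad.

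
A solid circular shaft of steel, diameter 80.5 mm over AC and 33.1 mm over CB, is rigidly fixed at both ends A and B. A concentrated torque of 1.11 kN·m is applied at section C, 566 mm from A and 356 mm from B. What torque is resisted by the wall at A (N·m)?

Compatibility: T_A·a/J_AC = T_B·b/J_CB with T_A + T_B = T₀.
J_AC = 4.12×10^-6 m⁴, J_CB = 1.18×10^-7 m⁴, so T_A = T₀·(J_AC/a)/((J_AC/a)+(J_CB/b)) = 1062 N·m, T_B = 48.25 N·m.

1060 N·m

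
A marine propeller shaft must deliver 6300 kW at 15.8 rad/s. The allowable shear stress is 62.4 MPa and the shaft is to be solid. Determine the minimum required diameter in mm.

ω = 15.8 rad/s, so T = P/ω = 6300×10³ / 15.80 = 398700 N·m.
For a solid shaft τ_max = 16T/(πd³), so d = (16T/(π τ_allow))^(1/3) = (16·398700/(π·6.24×10^7))^(1/3) = 0.3193 m.

319 mm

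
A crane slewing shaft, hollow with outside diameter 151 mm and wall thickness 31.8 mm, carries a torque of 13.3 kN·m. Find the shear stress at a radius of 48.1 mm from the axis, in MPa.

J = π(d_o⁴ − d_i⁴)/32 = π(0.151⁴ − 0.0874⁴)/32 = 4.531×10^-5 m⁴.
Shear stress varies linearly with radius: τ = T·r/J = 13300 × 0.0481 / 4.531×10^-5 = 1.412×10^7 Pa.

14.1 MPa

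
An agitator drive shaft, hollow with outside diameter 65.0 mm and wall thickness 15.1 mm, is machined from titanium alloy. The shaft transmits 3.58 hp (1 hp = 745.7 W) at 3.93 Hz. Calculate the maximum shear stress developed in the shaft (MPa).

2.18 MPa

ω = 2π·3.93 = 24.69 rad/s, so T = P/ω = 3.58×745.7 / 24.69 = 108.1 N·m.
J = π(d_o⁴ − d_i⁴)/32 = π(0.0650⁴ − 0.0348⁴)/32 = 1.608×10^-6 m⁴.
τ_max = T·r/J = 108.1 × 0.0325 / 1.608×10^-6 = 2.184×10^6 Pa.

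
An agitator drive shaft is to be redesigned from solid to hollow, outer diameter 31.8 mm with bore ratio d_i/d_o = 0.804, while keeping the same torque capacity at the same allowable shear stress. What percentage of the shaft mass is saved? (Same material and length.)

49.3 %

Equal τ_max and T ⇒ the solid shaft needs d_s³ = d_o³(1−k⁴), so d_s = 31.8·(1−0.804⁴)^(1/3) = 26.55 mm.
Area ratio A_h/A_s = d_o²(1−k²)/d_s² = (1−k²)/(1−k⁴)^(2/3) = 0.5072.
Mass saving = 1 − 0.5072 = 49.3 %.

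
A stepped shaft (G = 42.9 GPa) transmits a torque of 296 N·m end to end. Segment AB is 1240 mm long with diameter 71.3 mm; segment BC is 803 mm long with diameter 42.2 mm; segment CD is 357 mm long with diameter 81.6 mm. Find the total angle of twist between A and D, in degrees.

J_AB = π(0.0713)⁴/32 = 2.54×10^-6 m⁴; J_BC = π(0.0422)⁴/32 = 3.11×10^-7 m⁴; J_CD = π(0.0816)⁴/32 = 4.35×10^-6 m⁴.
θ = (T/G)·Σ L_i/J_i = (296.0/42.9×10⁹)·(1.24/2.54×10^-6 + 0.803/3.11×10^-7 + 0.357/4.35×10^-6) = 0.02173 rad.

1.25°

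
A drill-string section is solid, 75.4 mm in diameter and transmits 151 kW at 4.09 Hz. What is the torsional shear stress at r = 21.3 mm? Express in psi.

ω = 2π·4.09 = 25.70 rad/s, so T = P/ω = 151×10³ / 25.70 = 5876 N·m.
J = πd⁴/32 = π(0.0754)⁴/32 = 3.173×10^-6 m⁴.
Shear stress varies linearly with radius: τ = T·r/J = 5876 × 0.0213 / 3.173×10^-6 = 3.944×10^7 Pa.

5720 psi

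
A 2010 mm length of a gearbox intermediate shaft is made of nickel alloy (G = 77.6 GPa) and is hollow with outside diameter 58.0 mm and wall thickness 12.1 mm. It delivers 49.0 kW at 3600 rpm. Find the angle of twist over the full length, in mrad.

3.43 mrad

ω = 2π·3600/60 = 377.0 rad/s, so T = P/ω = 49.0×10³ / 377.0 = 130.0 N·m.
J = π(d_o⁴ − d_i⁴)/32 = π(0.0580⁴ − 0.0338⁴)/32 = 9.829×10^-7 m⁴.
θ = T·L/(G·J) = 130.0 × 2.01 / (77.6×10⁹ × 9.829×10^-7) = 3.425×10^-3 rad.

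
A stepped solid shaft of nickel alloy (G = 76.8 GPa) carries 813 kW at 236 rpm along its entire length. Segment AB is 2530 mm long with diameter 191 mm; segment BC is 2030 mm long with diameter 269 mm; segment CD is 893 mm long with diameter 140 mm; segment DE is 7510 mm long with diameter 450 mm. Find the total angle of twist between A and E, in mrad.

20.9 mrad

ω = 2π·236/60 = 24.71 rad/s, so T = P/ω = 813×10³ / 24.71 = 32900 N·m.
J_AB = π(0.191)⁴/32 = 1.31×10^-4 m⁴; J_BC = π(0.269)⁴/32 = 5.14×10^-4 m⁴; J_CD = π(0.140)⁴/32 = 3.77×10^-5 m⁴; J_DE = π(0.450)⁴/32 = 4.03×10^-3 m⁴.
θ = (T/G)·Σ L_i/J_i = (32900/76.8×10⁹)·(2.53/1.31×10^-4 + 2.03/5.14×10^-4 + 0.893/3.77×10^-5 + 7.51/4.03×10^-3) = 0.02093 rad.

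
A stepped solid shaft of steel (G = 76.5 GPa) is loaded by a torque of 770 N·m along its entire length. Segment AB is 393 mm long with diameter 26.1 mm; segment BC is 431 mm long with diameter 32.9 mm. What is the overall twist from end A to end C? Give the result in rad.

0.125 rad

J_AB = π(0.0261)⁴/32 = 4.56×10^-8 m⁴; J_BC = π(0.0329)⁴/32 = 1.15×10^-7 m⁴.
θ = (T/G)·Σ L_i/J_i = (770.0/76.5×10⁹)·(0.393/4.56×10^-8 + 0.431/1.15×10^-7) = 0.1245 rad.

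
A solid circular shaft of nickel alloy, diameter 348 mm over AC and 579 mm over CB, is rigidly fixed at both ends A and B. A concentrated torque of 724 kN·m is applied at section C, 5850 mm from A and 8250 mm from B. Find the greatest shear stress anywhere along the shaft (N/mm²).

Compatibility: T_A·a/J_AC = T_B·b/J_CB with T_A + T_B = T₀.
J_AC = 1.44×10^-3 m⁴, J_CB = 0.0110 m⁴, so T_A = T₀·(J_AC/a)/((J_AC/a)+(J_CB/b)) = 112500 N·m, T_B = 611500 N·m.
τ in each portion: τ_AC = 1.36×10^7 Pa, τ_CB = 1.60×10^7 Pa; maximum is in CB.
τ_max = T_CB·r/J = 611500·0.289/0.0110 = 1.604×10^7 Pa.

16.0 N/mm²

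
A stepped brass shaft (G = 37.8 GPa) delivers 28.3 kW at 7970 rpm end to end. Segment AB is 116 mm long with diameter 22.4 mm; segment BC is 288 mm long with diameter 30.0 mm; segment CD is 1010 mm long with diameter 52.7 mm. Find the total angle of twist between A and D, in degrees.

0.496°

ω = 2π·7970/60 = 834.6 rad/s, so T = P/ω = 28.3×10³ / 834.6 = 33.91 N·m.
J_AB = π(0.0224)⁴/32 = 2.47×10^-8 m⁴; J_BC = π(0.0300)⁴/32 = 7.95×10^-8 m⁴; J_CD = π(0.0527)⁴/32 = 7.57×10^-7 m⁴.
θ = (T/G)·Σ L_i/J_i = (33.91/37.8×10⁹)·(0.116/2.47×10^-8 + 0.288/7.95×10^-8 + 1.01/7.57×10^-7) = 8.655×10^-3 rad.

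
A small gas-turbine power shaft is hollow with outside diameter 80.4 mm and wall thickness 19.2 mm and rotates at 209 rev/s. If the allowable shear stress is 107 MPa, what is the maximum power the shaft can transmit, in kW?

J = π(d_o⁴ − d_i⁴)/32 = π(0.0804⁴ − 0.0420⁴)/32 = 3.797×10^-6 m⁴.
T_max = τ_allow·J/r = 1.07×10^8 × 3.797×10^-6 / 0.0402 = 10110 N·m.
ω = 2π·209 = 1313 rad/s, so P_max = T_max·ω = 1.327×10^7 W.

13300 kW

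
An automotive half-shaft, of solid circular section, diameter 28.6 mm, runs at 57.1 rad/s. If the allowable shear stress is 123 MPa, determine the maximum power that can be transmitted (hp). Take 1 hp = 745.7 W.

J = πd⁴/32 = π(0.0286)⁴/32 = 6.568×10^-8 m⁴.
T_max = τ_allow·J/r = 1.23×10^8 × 6.568×10^-8 / 0.0143 = 565.0 N·m.
ω = 57.1 rad/s, so P_max = T_max·ω = 3.226×10^4 W.

43.3 hp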